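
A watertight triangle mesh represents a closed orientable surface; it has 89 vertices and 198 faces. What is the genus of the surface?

6

Every face is a triangle, so 2E = 3·198 = 594, giving E = 297.
χ = V − E + F = 89 − 297 + 198 = -10.
For a closed orientable surface χ = 2 − 2g, so g = (2 − (-10))/2 = 6.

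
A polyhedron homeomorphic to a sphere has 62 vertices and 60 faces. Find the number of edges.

120

Here V − E + F = 2.
E = V + F − (2) = 62 + 60 − (2) = 120.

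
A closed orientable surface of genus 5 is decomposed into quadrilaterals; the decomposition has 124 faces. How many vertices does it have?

χ = 2 − 2·5 = -8, and every face is a square so 4F = 2E.
E = 4·124/2 = 248. Then V = -8 + E − F = -8 + 248 − 124 = 116.

116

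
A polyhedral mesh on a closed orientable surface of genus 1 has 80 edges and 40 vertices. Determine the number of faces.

For a closed orientable surface of genus 1, χ = 2 − 2·1 = 0.
F = 0 − V + E = 0 − 40 + 80 = 40.

40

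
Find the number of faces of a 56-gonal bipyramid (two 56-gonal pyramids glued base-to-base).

112

A bipyramid over an n-gon has 2n triangular faces and n + 2 vertices: V = 56 + 2 = 58, E = 3·56 = 168, F = 2·56 = 112.
Check: V − E + F = 58 − 168 + 112 = 2.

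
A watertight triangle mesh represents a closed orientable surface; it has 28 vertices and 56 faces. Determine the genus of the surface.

Every face is a triangle, so 2E = 3·56 = 168, giving E = 84.
χ = V − E + F = 28 − 84 + 56 = 0.
For a closed orientable surface χ = 2 − 2g, so g = (2 − (0))/2 = 1.

1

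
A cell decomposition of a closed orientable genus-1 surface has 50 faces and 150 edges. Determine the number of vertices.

For a closed orientable surface of genus 1, χ = 2 − 2·1 = 0.
V = 0 + E − F = 0 + 150 − 50 = 100.

100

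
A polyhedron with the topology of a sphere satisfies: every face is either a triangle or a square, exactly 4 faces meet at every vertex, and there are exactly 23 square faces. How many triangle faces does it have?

8

Let x be the number of triangles; then F = 23 + x.
Edge–face incidences: 2E = 4·23 + 3·x = 92 + 3x.
Every vertex has degree 4, so 4V = 2E.
Euler: V − E + F = 2 ⇒ (2E)/4 − E + (23 + x) = 2.
Multiply by 8: 2·(2E) − 4·(2E) + 8·(23 + x) = 16, i.e. 184 + 8x − 2·(92 + 3x) = 16.
Collecting terms: 2x = 16, so x = 8.
Then 2E = 92 + 3·8 = 116, so E = 58, V = 2E/4 = 29, F = 23 + 8 = 31.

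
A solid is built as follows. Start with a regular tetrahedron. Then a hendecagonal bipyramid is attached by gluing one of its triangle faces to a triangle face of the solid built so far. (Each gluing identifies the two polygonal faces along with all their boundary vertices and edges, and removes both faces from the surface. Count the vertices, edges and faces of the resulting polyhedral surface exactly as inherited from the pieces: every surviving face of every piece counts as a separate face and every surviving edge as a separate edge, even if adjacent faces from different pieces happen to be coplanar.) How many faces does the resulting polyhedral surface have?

A regular tetrahedron: V=4, E=6, F=4.
Attach a hendecagonal bipyramid (V=13, E=33, F=22) along a 3-gon: merge 3 vertices and 3 edges, delete both glued faces → V=14, E=36, F=24.
Check: V − E + F = 14 − 36 + 24 = 2.

24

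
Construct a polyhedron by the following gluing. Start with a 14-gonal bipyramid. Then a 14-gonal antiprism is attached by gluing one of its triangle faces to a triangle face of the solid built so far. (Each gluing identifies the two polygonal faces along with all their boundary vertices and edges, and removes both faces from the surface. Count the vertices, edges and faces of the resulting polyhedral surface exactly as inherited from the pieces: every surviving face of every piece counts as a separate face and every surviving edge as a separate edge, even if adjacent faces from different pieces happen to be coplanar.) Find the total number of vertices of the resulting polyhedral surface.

A 14-gonal bipyramid: V=16, E=42, F=28.
Attach a 14-gonal antiprism (V=28, E=56, F=30) along a 3-gon: merge 3 vertices and 3 edges, delete both glued faces → V=41, E=95, F=56.
Check: V − E + F = 41 − 95 + 56 = 2.

41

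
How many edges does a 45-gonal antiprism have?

180

An antiprism on an n-gon has two n-gon caps and 2n triangles: V = 2·45 = 90, E = 4·45 = 180, F = 2·45 + 2 = 92.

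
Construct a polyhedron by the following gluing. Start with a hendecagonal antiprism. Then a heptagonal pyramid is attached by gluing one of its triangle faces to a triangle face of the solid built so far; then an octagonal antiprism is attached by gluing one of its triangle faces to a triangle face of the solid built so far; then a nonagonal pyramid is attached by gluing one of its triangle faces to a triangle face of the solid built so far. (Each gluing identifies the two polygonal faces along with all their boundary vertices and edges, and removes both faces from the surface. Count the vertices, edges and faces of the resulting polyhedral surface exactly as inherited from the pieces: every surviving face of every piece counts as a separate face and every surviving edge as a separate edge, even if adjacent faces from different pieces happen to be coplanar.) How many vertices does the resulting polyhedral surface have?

47

A hendecagonal antiprism: V=22, E=44, F=24.
Attach a heptagonal pyramid (V=8, E=14, F=8) along a 3-gon: merge 3 vertices and 3 edges, delete both glued faces → V=27, E=55, F=30.
Attach an octagonal antiprism (V=16, E=32, F=18) along a 3-gon: merge 3 vertices and 3 edges, delete both glued faces → V=40, E=84, F=46.
Attach a nonagonal pyramid (V=10, E=18, F=10) along a 3-gon: merge 3 vertices and 3 edges, delete both glued faces → V=47, E=99, F=54.
Check: V − E + F = 47 − 99 + 54 = 2.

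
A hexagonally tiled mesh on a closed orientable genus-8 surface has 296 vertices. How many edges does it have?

χ = 2 − 2·8 = -14, and every face is a hexagon so 6F = 2E.
V − E + F = -14 with E = 6F/2 gives 296 − (6/2 − 1)·F = -14, so F = 155 and E = 465.

465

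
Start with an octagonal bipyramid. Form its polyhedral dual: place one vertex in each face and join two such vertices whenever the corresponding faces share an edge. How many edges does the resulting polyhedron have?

The base solid has V = 10, E = 24, F = 16.
The dual swaps V and F and preserves E: V′ = F = 16, E′ = E = 24, F′ = V = 10.

24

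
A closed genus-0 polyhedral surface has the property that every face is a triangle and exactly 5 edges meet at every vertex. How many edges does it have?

Each face has 3 edges and each edge borders two faces, so 2E = 3F.
Each vertex has degree 5, so 5V = 2E and hence V = 3F/5.
Euler: V − E + F = 2 ⇒ (3F/5) − (3F/2) + F = 2.
Multiply by 10: (6 − 15 + 10)F = 20, i.e. 1F = 20.
So F = 20, E = 3·20/2 = 30, V = 3·20/5 = 12.

30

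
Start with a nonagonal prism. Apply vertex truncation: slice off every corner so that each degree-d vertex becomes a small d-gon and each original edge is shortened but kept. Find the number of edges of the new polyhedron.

81

The base solid has V = 18, E = 27, F = 11.
Truncation replaces each original edge-end by a new vertex, so V′ = 2E = 54.
Each original edge survives, and each old vertex of degree d contributes d new edges; summing degrees gives Σd = 2E, so E′ = E + 2E = 3E = 81.
Each original face survives and each original vertex becomes one new face: F′ = F + V = 29.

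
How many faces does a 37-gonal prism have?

39

A prism on an n-gon has two n-gon bases and n rectangular sides: V = 2·37 = 74, E = 3·37 = 111, F = 37 + 2 = 39.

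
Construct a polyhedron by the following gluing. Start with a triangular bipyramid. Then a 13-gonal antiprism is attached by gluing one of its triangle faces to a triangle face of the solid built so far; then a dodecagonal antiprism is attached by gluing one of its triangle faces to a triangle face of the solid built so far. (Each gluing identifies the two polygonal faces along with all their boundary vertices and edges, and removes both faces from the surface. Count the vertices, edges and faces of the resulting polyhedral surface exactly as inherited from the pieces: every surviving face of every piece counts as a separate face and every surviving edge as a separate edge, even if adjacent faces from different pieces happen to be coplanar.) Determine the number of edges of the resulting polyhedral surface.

103

A triangular bipyramid: V=5, E=9, F=6.
Attach a 13-gonal antiprism (V=26, E=52, F=28) along a 3-gon: merge 3 vertices and 3 edges, delete both glued faces → V=28, E=58, F=32.
Attach a dodecagonal antiprism (V=24, E=48, F=26) along a 3-gon: merge 3 vertices and 3 edges, delete both glued faces → V=49, E=103, F=56.
Check: V − E + F = 49 − 103 + 56 = 2.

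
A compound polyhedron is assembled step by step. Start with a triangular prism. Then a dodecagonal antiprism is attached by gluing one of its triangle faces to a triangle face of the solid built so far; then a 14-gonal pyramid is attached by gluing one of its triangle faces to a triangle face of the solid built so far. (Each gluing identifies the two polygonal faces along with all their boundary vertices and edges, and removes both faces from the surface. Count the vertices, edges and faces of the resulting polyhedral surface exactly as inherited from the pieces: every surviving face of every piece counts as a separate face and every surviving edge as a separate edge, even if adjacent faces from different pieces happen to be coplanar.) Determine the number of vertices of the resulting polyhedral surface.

39

A triangular prism: V=6, E=9, F=5.
Attach a dodecagonal antiprism (V=24, E=48, F=26) along a 3-gon: merge 3 vertices and 3 edges, delete both glued faces → V=27, E=54, F=29.
Attach a 14-gonal pyramid (V=15, E=28, F=15) along a 3-gon: merge 3 vertices and 3 edges, delete both glued faces → V=39, E=79, F=42.
Check: V − E + F = 39 − 79 + 42 = 2.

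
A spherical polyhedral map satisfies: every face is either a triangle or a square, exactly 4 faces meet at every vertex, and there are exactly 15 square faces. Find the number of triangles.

8

Let x be the number of triangles; then F = 15 + x.
Edge–face incidences: 2E = 4·15 + 3·x = 60 + 3x.
Every vertex has degree 4, so 4V = 2E.
Euler: V − E + F = 2 ⇒ (2E)/4 − E + (15 + x) = 2.
Multiply by 8: 2·(2E) − 4·(2E) + 8·(15 + x) = 16, i.e. 120 + 8x − 2·(60 + 3x) = 16.
Collecting terms: 2x = 16, so x = 8.
Then 2E = 60 + 3·8 = 84, so E = 42, V = 2E/4 = 21, F = 15 + 8 = 23.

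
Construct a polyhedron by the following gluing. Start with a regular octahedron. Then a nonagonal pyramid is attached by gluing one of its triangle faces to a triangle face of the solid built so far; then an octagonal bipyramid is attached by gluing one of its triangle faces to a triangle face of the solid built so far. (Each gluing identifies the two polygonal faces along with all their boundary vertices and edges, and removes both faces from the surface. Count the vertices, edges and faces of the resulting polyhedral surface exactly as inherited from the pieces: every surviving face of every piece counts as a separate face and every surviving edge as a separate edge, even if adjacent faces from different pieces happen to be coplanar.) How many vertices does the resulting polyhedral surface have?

20

A regular octahedron: V=6, E=12, F=8.
Attach a nonagonal pyramid (V=10, E=18, F=10) along a 3-gon: merge 3 vertices and 3 edges, delete both glued faces → V=13, E=27, F=16.
Attach an octagonal bipyramid (V=10, E=24, F=16) along a 3-gon: merge 3 vertices and 3 edges, delete both glued faces → V=20, E=48, F=30.
Check: V − E + F = 20 − 48 + 30 = 2.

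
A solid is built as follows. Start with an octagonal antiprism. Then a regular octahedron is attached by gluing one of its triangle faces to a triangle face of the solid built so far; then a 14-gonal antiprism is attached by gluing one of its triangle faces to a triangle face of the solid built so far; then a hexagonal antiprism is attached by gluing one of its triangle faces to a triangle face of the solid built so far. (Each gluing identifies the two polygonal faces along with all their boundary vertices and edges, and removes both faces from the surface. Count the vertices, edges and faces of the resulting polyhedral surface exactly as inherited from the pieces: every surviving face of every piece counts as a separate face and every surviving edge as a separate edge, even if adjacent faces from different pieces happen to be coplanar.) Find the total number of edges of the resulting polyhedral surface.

An octagonal antiprism: V=16, E=32, F=18.
Attach a regular octahedron (V=6, E=12, F=8) along a 3-gon: merge 3 vertices and 3 edges, delete both glued faces → V=19, E=41, F=24.
Attach a 14-gonal antiprism (V=28, E=56, F=30) along a 3-gon: merge 3 vertices and 3 edges, delete both glued faces → V=44, E=94, F=52.
Attach a hexagonal antiprism (V=12, E=24, F=14) along a 3-gon: merge 3 vertices and 3 edges, delete both glued faces → V=53, E=115, F=64.
Check: V − E + F = 53 − 115 + 64 = 2.

115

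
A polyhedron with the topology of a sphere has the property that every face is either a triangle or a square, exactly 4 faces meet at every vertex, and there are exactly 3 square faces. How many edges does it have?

Let x be the number of triangles; then F = 3 + x.
Edge–face incidences: 2E = 4·3 + 3·x = 12 + 3x.
Every vertex has degree 4, so 4V = 2E.
Euler: V − E + F = 2 ⇒ (2E)/4 − E + (3 + x) = 2.
Multiply by 8: 2·(2E) − 4·(2E) + 8·(3 + x) = 16, i.e. 24 + 8x − 2·(12 + 3x) = 16.
Collecting terms: 2x = 16, so x = 8.
Then 2E = 12 + 3·8 = 36, so E = 18, V = 2E/4 = 9, F = 3 + 8 = 11.

18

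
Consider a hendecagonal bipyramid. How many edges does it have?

33

A bipyramid over an n-gon has 2n triangular faces and n + 2 vertices: V = 11 + 2 = 13, E = 3·11 = 33, F = 2·11 = 22.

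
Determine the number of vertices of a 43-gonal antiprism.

86

An antiprism on an n-gon has two n-gon caps and 2n triangles: V = 2·43 = 86, E = 4·43 = 172, F = 2·43 + 2 = 88.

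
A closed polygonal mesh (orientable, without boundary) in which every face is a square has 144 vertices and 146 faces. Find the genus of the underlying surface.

2

Every face is a square, so 2E = 4·146 = 584, giving E = 292.
χ = V − E + F = 144 − 292 + 146 = -2.
For a closed orientable surface χ = 2 − 2g, so g = (2 − (-2))/2 = 2.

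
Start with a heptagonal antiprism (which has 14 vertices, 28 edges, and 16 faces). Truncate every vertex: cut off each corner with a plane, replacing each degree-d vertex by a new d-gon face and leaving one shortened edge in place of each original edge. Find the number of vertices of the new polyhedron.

56

Truncation replaces each original edge-end by a new vertex, so V′ = 2E = 56.
Each original edge survives, and each old vertex of degree d contributes d new edges; summing degrees gives Σd = 2E, so E′ = E + 2E = 3E = 84.
Each original face survives and each original vertex becomes one new face: F′ = F + V = 30.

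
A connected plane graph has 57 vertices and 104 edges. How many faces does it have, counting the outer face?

49

Euler's formula for a connected plane graph: V − E + F = 2, so F = 2 − 57 + 104 = 49.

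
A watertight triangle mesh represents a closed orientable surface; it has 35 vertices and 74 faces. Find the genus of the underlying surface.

2

Every face is a triangle, so 2E = 3·74 = 222, giving E = 111.
χ = V − E + F = 35 − 111 + 74 = -2.
For a closed orientable surface χ = 2 − 2g, so g = (2 − (-2))/2 = 2.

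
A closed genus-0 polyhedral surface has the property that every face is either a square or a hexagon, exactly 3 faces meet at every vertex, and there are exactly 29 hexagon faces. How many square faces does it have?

Let x be the number of squares; then F = 29 + x.
Edge–face incidences: 2E = 6·29 + 4·x = 174 + 4x.
Every vertex has degree 3, so 3V = 2E.
Euler: V − E + F = 2 ⇒ (2E)/3 − E + (29 + x) = 2.
Multiply by 6: 2·(2E) − 3·(2E) + 6·(29 + x) = 12, i.e. 174 + 6x − (174 + 4x) = 12.
Collecting terms: 2x = 12, so x = 6.
Then 2E = 174 + 4·6 = 198, so E = 99, V = 2E/3 = 66, F = 29 + 6 = 35.

6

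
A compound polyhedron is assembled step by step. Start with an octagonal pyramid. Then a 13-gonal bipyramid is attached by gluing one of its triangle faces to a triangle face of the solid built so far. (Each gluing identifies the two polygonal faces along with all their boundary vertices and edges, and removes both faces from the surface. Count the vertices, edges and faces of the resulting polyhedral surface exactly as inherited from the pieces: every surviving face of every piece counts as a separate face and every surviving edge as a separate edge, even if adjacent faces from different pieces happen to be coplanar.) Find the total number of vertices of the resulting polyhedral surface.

An octagonal pyramid: V=9, E=16, F=9.
Attach a 13-gonal bipyramid (V=15, E=39, F=26) along a 3-gon: merge 3 vertices and 3 edges, delete both glued faces → V=21, E=52, F=33.
Check: V − E + F = 21 − 52 + 33 = 2.

21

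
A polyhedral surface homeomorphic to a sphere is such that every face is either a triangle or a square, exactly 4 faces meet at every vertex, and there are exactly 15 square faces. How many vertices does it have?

Let x be the number of triangles; then F = 15 + x.
Edge–face incidences: 2E = 4·15 + 3·x = 60 + 3x.
Every vertex has degree 4, so 4V = 2E.
Euler: V − E + F = 2 ⇒ (2E)/4 − E + (15 + x) = 2.
Multiply by 8: 2·(2E) − 4·(2E) + 8·(15 + x) = 16, i.e. 120 + 8x − 2·(60 + 3x) = 16.
Collecting terms: 2x = 16, so x = 8.
Then 2E = 60 + 3·8 = 84, so E = 42, V = 2E/4 = 21, F = 15 + 8 = 23.

21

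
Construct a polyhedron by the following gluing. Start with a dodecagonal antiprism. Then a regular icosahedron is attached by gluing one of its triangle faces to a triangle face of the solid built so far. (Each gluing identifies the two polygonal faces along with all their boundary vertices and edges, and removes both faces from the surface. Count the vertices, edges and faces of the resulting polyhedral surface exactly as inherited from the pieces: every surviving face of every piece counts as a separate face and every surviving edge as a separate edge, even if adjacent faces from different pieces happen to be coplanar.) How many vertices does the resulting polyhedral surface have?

A dodecagonal antiprism: V=24, E=48, F=26.
Attach a regular icosahedron (V=12, E=30, F=20) along a 3-gon: merge 3 vertices and 3 edges, delete both glued faces → V=33, E=75, F=44.
Check: V − E + F = 33 − 75 + 44 = 2.

33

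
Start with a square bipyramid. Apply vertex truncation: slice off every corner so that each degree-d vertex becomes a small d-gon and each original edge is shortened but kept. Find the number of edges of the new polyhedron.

36

The base solid has V = 6, E = 12, F = 8.
Truncation replaces each original edge-end by a new vertex, so V′ = 2E = 24.
Each original edge survives, and each old vertex of degree d contributes d new edges; summing degrees gives Σd = 2E, so E′ = E + 2E = 3E = 36.
Each original face survives and each original vertex becomes one new face: F′ = F + V = 14.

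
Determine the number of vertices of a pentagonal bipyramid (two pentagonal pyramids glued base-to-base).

7

A bipyramid over an n-gon has 2n triangular faces and n + 2 vertices: V = 5 + 2 = 7, E = 3·5 = 15, F = 2·5 = 10.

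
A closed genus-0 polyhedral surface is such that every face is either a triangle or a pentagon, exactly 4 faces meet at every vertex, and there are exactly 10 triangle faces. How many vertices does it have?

Let x be the number of pentagons; then F = 10 + x.
Edge–face incidences: 2E = 3·10 + 5·x = 30 + 5x.
Every vertex has degree 4, so 4V = 2E.
Euler: V − E + F = 2 ⇒ (2E)/4 − E + (10 + x) = 2.
Multiply by 8: 2·(2E) − 4·(2E) + 8·(10 + x) = 16, i.e. 80 + 8x − 2·(30 + 5x) = 16.
Collecting terms: −2x + 20 = 16, so −2x = −4, so x = 2.
Then 2E = 30 + 5·2 = 40, so E = 20, V = 2E/4 = 10, F = 10 + 2 = 12.

10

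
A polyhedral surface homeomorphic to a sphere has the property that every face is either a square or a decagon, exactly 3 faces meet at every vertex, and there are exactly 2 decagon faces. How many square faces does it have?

Let x be the number of squares; then F = 2 + x.
Edge–face incidences: 2E = 10·2 + 4·x = 20 + 4x.
Every vertex has degree 3, so 3V = 2E.
Euler: V − E + F = 2 ⇒ (2E)/3 − E + (2 + x) = 2.
Multiply by 6: 2·(2E) − 3·(2E) + 6·(2 + x) = 12, i.e. 12 + 6x − (20 + 4x) = 12.
Collecting terms: 2x − 8 = 12, so 2x = 20, so x = 10.
Then 2E = 20 + 4·10 = 60, so E = 30, V = 2E/3 = 20, F = 2 + 10 = 12.

10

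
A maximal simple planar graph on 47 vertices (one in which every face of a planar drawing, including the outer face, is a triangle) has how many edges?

In a plane triangulation 3F = 2E and V − E + F = 2, so E = 3V − 6 = 3·47 − 6 = 135.

135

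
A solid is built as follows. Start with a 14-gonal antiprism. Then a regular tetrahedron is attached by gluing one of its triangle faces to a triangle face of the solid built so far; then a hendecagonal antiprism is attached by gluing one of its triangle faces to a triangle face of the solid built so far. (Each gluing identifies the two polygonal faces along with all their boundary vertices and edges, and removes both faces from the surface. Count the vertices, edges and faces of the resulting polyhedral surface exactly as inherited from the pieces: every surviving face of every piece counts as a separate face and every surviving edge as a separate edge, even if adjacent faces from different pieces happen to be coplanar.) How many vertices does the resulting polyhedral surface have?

A 14-gonal antiprism: V=28, E=56, F=30.
Attach a regular tetrahedron (V=4, E=6, F=4) along a 3-gon: merge 3 vertices and 3 edges, delete both glued faces → V=29, E=59, F=32.
Attach a hendecagonal antiprism (V=22, E=44, F=24) along a 3-gon: merge 3 vertices and 3 edges, delete both glued faces → V=48, E=100, F=54.
Check: V − E + F = 48 − 100 + 54 = 2.

48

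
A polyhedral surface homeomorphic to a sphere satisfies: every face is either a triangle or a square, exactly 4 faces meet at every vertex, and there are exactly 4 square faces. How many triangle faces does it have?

8

Let x be the number of triangles; then F = 4 + x.
Edge–face incidences: 2E = 4·4 + 3·x = 16 + 3x.
Every vertex has degree 4, so 4V = 2E.
Euler: V − E + F = 2 ⇒ (2E)/4 − E + (4 + x) = 2.
Multiply by 8: 2·(2E) − 4·(2E) + 8·(4 + x) = 16, i.e. 32 + 8x − 2·(16 + 3x) = 16.
Collecting terms: 2x = 16, so x = 8.
Then 2E = 16 + 3·8 = 40, so E = 20, V = 2E/4 = 10, F = 4 + 8 = 12.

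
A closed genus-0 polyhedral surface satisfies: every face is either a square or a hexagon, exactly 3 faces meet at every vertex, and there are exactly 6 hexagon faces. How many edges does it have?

30

Let x be the number of squares; then F = 6 + x.
Edge–face incidences: 2E = 6·6 + 4·x = 36 + 4x.
Every vertex has degree 3, so 3V = 2E.
Euler: V − E + F = 2 ⇒ (2E)/3 − E + (6 + x) = 2.
Multiply by 6: 2·(2E) − 3·(2E) + 6·(6 + x) = 12, i.e. 36 + 6x − (36 + 4x) = 12.
Collecting terms: 2x = 12, so x = 6.
Then 2E = 36 + 4·6 = 60, so E = 30, V = 2E/3 = 20, F = 6 + 6 = 12.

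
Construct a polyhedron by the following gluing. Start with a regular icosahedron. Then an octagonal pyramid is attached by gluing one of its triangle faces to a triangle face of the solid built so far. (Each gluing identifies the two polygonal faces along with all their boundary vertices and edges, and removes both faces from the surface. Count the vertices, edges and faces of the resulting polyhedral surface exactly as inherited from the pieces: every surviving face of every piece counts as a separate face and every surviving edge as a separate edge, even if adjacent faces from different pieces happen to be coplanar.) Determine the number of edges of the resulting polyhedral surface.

43

A regular icosahedron: V=12, E=30, F=20.
Attach an octagonal pyramid (V=9, E=16, F=9) along a 3-gon: merge 3 vertices and 3 edges, delete both glued faces → V=18, E=43, F=27.
Check: V − E + F = 18 − 43 + 27 = 2.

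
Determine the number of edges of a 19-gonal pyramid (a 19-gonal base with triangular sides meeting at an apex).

A pyramid on an n-gon base has one n-gon and n triangles: V = 19 + 1 = 20, E = 2·19 = 38, F = 19 + 1 = 20.
Check: V − E + F = 20 − 38 + 20 = 2.

38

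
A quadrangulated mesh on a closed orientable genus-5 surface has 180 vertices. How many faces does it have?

χ = 2 − 2·5 = -8, and every face is a square so 4F = 2E.
V − E + F = -8 with E = 4F/2 gives 180 − (4/2 − 1)·F = -8, so F = 188 and E = 376.

188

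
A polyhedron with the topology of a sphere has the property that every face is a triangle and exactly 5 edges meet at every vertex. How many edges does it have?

Each face has 3 edges and each edge borders two faces, so 2E = 3F.
Each vertex has degree 5, so 5V = 2E and hence V = 3F/5.
Euler: V − E + F = 2 ⇒ (3F/5) − (3F/2) + F = 2.
Multiply by 10: (6 − 15 + 10)F = 20, i.e. 1F = 20.
So F = 20, E = 3·20/2 = 30, V = 3·20/5 = 12.

30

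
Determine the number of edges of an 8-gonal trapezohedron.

The n-trapezohedron (dual of the n-antiprism) has V = 2·8 + 2 = 18, E = 4·8 = 32, F = 2·8 = 16.
Check: V − E + F = 18 − 32 + 16 = 2.

32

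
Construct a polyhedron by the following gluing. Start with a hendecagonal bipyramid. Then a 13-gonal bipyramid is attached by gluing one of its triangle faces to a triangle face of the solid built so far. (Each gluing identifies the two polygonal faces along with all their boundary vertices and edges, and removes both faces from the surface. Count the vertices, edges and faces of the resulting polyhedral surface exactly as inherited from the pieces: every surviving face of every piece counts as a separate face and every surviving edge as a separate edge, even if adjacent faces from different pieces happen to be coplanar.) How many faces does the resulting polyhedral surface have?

46

A hendecagonal bipyramid: V=13, E=33, F=22.
Attach a 13-gonal bipyramid (V=15, E=39, F=26) along a 3-gon: merge 3 vertices and 3 edges, delete both glued faces → V=25, E=69, F=46.
Check: V − E + F = 25 − 69 + 46 = 2.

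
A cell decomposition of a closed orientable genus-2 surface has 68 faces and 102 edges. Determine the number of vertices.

For a closed orientable surface of genus 2, χ = 2 − 2·2 = -2.
V = -2 + E − F = -2 + 102 − 68 = 32.

32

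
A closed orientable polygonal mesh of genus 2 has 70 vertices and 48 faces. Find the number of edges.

For a closed orientable surface of genus 2, χ = 2 − 2·2 = -2.
E = V + F − (-2) = 70 + 48 − (-2) = 120.

120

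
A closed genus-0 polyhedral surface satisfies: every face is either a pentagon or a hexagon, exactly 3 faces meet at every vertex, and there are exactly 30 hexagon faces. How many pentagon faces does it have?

12

Let x be the number of pentagons; then F = 30 + x.
Edge–face incidences: 2E = 6·30 + 5·x = 180 + 5x.
Every vertex has degree 3, so 3V = 2E.
Euler: V − E + F = 2 ⇒ (2E)/3 − E + (30 + x) = 2.
Multiply by 6: 2·(2E) − 3·(2E) + 6·(30 + x) = 12, i.e. 180 + 6x − (180 + 5x) = 12.
Collecting terms: x = 12.
Then 2E = 180 + 5·12 = 240, so E = 120, V = 2E/3 = 80, F = 30 + 12 = 42.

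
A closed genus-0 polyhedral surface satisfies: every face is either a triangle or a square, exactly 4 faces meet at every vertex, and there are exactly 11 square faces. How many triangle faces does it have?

Let x be the number of triangles; then F = 11 + x.
Edge–face incidences: 2E = 4·11 + 3·x = 44 + 3x.
Every vertex has degree 4, so 4V = 2E.
Euler: V − E + F = 2 ⇒ (2E)/4 − E + (11 + x) = 2.
Multiply by 8: 2·(2E) − 4·(2E) + 8·(11 + x) = 16, i.e. 88 + 8x − 2·(44 + 3x) = 16.
Collecting terms: 2x = 16, so x = 8.
Then 2E = 44 + 3·8 = 68, so E = 34, V = 2E/4 = 17, F = 11 + 8 = 19.

8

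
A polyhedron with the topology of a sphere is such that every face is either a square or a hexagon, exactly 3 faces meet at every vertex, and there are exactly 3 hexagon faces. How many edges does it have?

21

Let x be the number of squares; then F = 3 + x.
Edge–face incidences: 2E = 6·3 + 4·x = 18 + 4x.
Every vertex has degree 3, so 3V = 2E.
Euler: V − E + F = 2 ⇒ (2E)/3 − E + (3 + x) = 2.
Multiply by 6: 2·(2E) − 3·(2E) + 6·(3 + x) = 12, i.e. 18 + 6x − (18 + 4x) = 12.
Collecting terms: 2x = 12, so x = 6.
Then 2E = 18 + 4·6 = 42, so E = 21, V = 2E/3 = 14, F = 3 + 6 = 9.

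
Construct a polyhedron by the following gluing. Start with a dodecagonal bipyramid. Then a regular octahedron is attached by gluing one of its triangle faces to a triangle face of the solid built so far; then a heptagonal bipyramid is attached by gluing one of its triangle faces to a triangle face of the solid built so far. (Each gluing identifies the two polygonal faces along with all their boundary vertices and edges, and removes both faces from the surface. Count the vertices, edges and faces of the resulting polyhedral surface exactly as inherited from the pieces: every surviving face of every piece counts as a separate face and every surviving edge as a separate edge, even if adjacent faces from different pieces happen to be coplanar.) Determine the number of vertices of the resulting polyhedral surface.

A dodecagonal bipyramid: V=14, E=36, F=24.
Attach a regular octahedron (V=6, E=12, F=8) along a 3-gon: merge 3 vertices and 3 edges, delete both glued faces → V=17, E=45, F=30.
Attach a heptagonal bipyramid (V=9, E=21, F=14) along a 3-gon: merge 3 vertices and 3 edges, delete both glued faces → V=23, E=63, F=42.
Check: V − E + F = 23 − 63 + 42 = 2.

23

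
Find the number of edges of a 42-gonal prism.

126

A prism on an n-gon has two n-gon bases and n rectangular sides: V = 2·42 = 84, E = 3·42 = 126, F = 42 + 2 = 44.
Check: V − E + F = 84 − 126 + 44 = 2.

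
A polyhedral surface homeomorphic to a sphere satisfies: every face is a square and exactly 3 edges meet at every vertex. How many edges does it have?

Each face has 4 edges and each edge borders two faces, so 2E = 4F.
Each vertex has degree 3, so 3V = 2E and hence V = 4F/3.
Euler: V − E + F = 2 ⇒ (4F/3) − (4F/2) + F = 2.
Multiply by 6: (8 − 12 + 6)F = 12, i.e. 2F = 12.
So F = 6, E = 4·6/2 = 12, V = 4·6/3 = 8.

12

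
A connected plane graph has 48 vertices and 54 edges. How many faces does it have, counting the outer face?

Euler's formula for a connected plane graph: V − E + F = 2, so F = 2 − 48 + 54 = 8.

8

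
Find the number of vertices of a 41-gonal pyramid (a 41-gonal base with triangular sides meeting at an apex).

42

A pyramid on an n-gon base has one n-gon and n triangles: V = 41 + 1 = 42, E = 2·41 = 82, F = 41 + 1 = 42.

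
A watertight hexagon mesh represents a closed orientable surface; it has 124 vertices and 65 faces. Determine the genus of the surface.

Every face is a hexagon, so 2E = 6·65 = 390, giving E = 195.
χ = V − E + F = 124 − 195 + 65 = -6.
For a closed orientable surface χ = 2 − 2g, so g = (2 − (-6))/2 = 4.

4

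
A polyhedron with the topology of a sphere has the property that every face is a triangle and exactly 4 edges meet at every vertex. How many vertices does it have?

6

Each face has 3 edges and each edge borders two faces, so 2E = 3F.
Each vertex has degree 4, so 4V = 2E and hence V = 3F/4.
Euler: V − E + F = 2 ⇒ (3F/4) − (3F/2) + F = 2.
Multiply by 8: (6 − 12 + 8)F = 16, i.e. 2F = 16.
So F = 8, E = 3·8/2 = 12, V = 3·8/4 = 6.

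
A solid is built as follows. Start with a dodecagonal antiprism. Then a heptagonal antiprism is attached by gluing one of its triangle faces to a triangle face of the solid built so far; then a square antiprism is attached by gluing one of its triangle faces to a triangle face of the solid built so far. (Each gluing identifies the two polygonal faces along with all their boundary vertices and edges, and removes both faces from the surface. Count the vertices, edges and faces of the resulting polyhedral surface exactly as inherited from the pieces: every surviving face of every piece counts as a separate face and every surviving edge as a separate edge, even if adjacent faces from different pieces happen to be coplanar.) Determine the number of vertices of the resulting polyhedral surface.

A dodecagonal antiprism: V=24, E=48, F=26.
Attach a heptagonal antiprism (V=14, E=28, F=16) along a 3-gon: merge 3 vertices and 3 edges, delete both glued faces → V=35, E=73, F=40.
Attach a square antiprism (V=8, E=16, F=10) along a 3-gon: merge 3 vertices and 3 edges, delete both glued faces → V=40, E=86, F=48.
Check: V − E + F = 40 − 86 + 48 = 2.

40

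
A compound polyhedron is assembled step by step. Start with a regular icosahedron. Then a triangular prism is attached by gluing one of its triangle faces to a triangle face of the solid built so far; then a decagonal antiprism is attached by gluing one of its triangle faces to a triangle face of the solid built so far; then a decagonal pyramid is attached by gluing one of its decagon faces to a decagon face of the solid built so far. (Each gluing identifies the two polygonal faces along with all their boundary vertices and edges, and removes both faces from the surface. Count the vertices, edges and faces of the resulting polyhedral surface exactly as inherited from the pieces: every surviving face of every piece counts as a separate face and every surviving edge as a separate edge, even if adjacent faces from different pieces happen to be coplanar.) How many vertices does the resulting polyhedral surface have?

A regular icosahedron: V=12, E=30, F=20.
Attach a triangular prism (V=6, E=9, F=5) along a 3-gon: merge 3 vertices and 3 edges, delete both glued faces → V=15, E=36, F=23.
Attach a decagonal antiprism (V=20, E=40, F=22) along a 3-gon: merge 3 vertices and 3 edges, delete both glued faces → V=32, E=73, F=43.
Attach a decagonal pyramid (V=11, E=20, F=11) along a 10-gon: merge 10 vertices and 10 edges, delete both glued faces → V=33, E=83, F=52.
Check: V − E + F = 33 − 83 + 52 = 2.

33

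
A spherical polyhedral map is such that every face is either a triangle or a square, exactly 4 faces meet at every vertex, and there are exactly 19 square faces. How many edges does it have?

Let x be the number of triangles; then F = 19 + x.
Edge–face incidences: 2E = 4·19 + 3·x = 76 + 3x.
Every vertex has degree 4, so 4V = 2E.
Euler: V − E + F = 2 ⇒ (2E)/4 − E + (19 + x) = 2.
Multiply by 8: 2·(2E) − 4·(2E) + 8·(19 + x) = 16, i.e. 152 + 8x − 2·(76 + 3x) = 16.
Collecting terms: 2x = 16, so x = 8.
Then 2E = 76 + 3·8 = 100, so E = 50, V = 2E/4 = 25, F = 19 + 8 = 27.

50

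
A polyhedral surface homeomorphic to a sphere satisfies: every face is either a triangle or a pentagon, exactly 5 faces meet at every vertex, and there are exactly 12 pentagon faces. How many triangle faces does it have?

Let x be the number of triangles; then F = 12 + x.
Edge–face incidences: 2E = 5·12 + 3·x = 60 + 3x.
Every vertex has degree 5, so 5V = 2E.
Euler: V − E + F = 2 ⇒ (2E)/5 − E + (12 + x) = 2.
Multiply by 10: 2·(2E) − 5·(2E) + 10·(12 + x) = 20, i.e. 120 + 10x − 3·(60 + 3x) = 20.
Collecting terms: x − 60 = 20, so x = 80.
Then 2E = 60 + 3·80 = 300, so E = 150, V = 2E/5 = 60, F = 12 + 80 = 92.

80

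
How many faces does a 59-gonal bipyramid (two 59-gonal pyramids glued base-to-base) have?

118

A bipyramid over an n-gon has 2n triangular faces and n + 2 vertices: V = 59 + 2 = 61, E = 3·59 = 177, F = 2·59 = 118.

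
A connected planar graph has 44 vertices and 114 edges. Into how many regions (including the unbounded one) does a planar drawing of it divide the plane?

72

Euler's formula for a connected plane graph: V − E + F = 2, so F = 2 − 44 + 114 = 72.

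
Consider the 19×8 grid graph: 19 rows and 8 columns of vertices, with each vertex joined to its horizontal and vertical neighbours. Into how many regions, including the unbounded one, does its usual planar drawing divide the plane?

127

The grid has V = 19·8 = 152 vertices and E = 19·7 + 8·18 = 277 edges.
F = 2 − V + E = 2 − 152 + 277 = 127.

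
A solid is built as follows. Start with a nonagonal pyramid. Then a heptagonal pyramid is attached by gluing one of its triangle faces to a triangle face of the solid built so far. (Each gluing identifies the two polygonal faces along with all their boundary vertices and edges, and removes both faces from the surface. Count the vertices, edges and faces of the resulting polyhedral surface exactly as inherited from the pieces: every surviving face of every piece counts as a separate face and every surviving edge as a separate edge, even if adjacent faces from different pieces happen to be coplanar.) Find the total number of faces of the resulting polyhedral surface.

A nonagonal pyramid: V=10, E=18, F=10.
Attach a heptagonal pyramid (V=8, E=14, F=8) along a 3-gon: merge 3 vertices and 3 edges, delete both glued faces → V=15, E=29, F=16.
Check: V − E + F = 15 − 29 + 16 = 2.

16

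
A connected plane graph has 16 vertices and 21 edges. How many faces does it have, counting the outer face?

7

Euler's formula for a connected plane graph: V − E + F = 2, so F = 2 − 16 + 21 = 7.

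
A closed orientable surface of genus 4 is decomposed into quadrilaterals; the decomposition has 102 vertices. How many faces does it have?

108

χ = 2 − 2·4 = -6, and every face is a square so 4F = 2E.
V − E + F = -6 with E = 4F/2 gives 102 − (4/2 − 1)·F = -6, so F = 108 and E = 216.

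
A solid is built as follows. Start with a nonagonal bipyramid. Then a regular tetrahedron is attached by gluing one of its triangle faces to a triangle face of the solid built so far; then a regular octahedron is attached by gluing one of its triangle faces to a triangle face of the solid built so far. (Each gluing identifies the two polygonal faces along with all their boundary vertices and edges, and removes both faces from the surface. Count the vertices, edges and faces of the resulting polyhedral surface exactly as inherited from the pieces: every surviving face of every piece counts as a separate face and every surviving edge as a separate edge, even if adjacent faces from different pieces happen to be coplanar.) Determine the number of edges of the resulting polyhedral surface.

39

A nonagonal bipyramid: V=11, E=27, F=18.
Attach a regular tetrahedron (V=4, E=6, F=4) along a 3-gon: merge 3 vertices and 3 edges, delete both glued faces → V=12, E=30, F=20.
Attach a regular octahedron (V=6, E=12, F=8) along a 3-gon: merge 3 vertices and 3 edges, delete both glued faces → V=15, E=39, F=26.
Check: V − E + F = 15 − 39 + 26 = 2.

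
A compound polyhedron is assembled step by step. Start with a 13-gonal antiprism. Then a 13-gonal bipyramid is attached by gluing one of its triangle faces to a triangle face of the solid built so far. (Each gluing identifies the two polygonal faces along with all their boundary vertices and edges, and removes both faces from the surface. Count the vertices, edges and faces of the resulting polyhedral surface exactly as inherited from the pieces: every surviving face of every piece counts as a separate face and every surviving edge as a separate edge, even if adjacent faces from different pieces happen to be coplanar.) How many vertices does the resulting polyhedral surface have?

38

A 13-gonal antiprism: V=26, E=52, F=28.
Attach a 13-gonal bipyramid (V=15, E=39, F=26) along a 3-gon: merge 3 vertices and 3 edges, delete both glued faces → V=38, E=88, F=52.
Check: V − E + F = 38 − 88 + 52 = 2.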